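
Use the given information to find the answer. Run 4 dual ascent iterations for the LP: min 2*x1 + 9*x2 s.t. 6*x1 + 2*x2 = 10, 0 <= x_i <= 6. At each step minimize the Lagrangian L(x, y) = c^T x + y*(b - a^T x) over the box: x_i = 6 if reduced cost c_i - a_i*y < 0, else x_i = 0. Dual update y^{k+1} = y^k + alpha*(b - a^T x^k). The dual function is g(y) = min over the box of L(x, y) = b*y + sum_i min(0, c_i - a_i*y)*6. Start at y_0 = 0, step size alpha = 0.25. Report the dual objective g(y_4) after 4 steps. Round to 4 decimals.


Dual ascent for LP: min 2*x1 + 9*x2, 6*x1 + 2*x2 = 10, 0 <= x_i <= 6
Step 1: y^k = 0.0, reduced costs: (2.0, 9.0)
  x^k = (0.0, 0.0), subgradient = b - a^T x = 10.0
  y^{k+1} = 0.0 + 0.25*10.0 = 2.5
Step 2: y^k = 2.5, reduced costs: (-13.0, 4.0)
  x^k = (6.0, 0.0), subgradient = b - a^T x = -26.0
  y^{k+1} = 2.5 + 0.25*-26.0 = -4.0
Step 3: y^k = -4.0, reduced costs: (26.0, 17.0)
  x^k = (0.0, 0.0), subgradient = b - a^T x = 10.0
  y^{k+1} = -4.0 + 0.25*10.0 = -1.5
Step 4: y^k = -1.5, reduced costs: (11.0, 12.0)
  x^k = (0.0, 0.0), subgradient = b - a^T x = 10.0
  y^{k+1} = -1.5 + 0.25*10.0 = 1.0
Dual objective at y_4 = 1.0: reduced costs (-4.0, 7.0), box minimizer x = (6.0, 0.0)
g(y_4) = b*y + (c1 - a1*y)*x1 + (c2 - a2*y)*x2 = 10*1.0 + (-4.0)*6.0 + 7.0*0.0 = 10.0 - 24.0 + 0.0 = -14.0


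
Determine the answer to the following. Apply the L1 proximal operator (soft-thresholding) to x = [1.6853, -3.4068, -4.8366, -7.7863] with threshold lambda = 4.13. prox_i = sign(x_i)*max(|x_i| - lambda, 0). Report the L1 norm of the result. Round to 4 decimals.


Soft-thresholding with lambda = 4.13:
prox(1.6853) = sign(1.6853)*max(|1.6853| - 4.13, 0) = 0.0
prox(-3.4068) = sign(-3.4068)*max(|-3.4068| - 4.13, 0) = 0.0
prox(-4.8366) = sign(-4.8366)*max(|-4.8366| - 4.13, 0) = -0.7066
prox(-7.7863) = sign(-7.7863)*max(|-7.7863| - 4.13, 0) = -3.6563
prox(x) = [0.0, 0.0, -0.7066, -3.6563]
||prox(x)||_1 = 0.0 + 0.0 + 0.7066 + 3.6563 = 4.3629


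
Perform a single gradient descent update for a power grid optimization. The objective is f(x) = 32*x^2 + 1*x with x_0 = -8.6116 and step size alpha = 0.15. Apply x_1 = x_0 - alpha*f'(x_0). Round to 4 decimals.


We compute the gradient at x_0 and apply the update.
f'(x) = 64*x + 1
f'(-8.6116) = 64*-8.6116 + 1 = -550.1424
x_1 = -8.6116 - 0.15*-550.1424 = 73.9098


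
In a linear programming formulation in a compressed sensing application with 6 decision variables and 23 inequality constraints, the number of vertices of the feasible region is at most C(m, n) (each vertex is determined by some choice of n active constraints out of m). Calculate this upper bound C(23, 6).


Each vertex corresponds to some choice of n active constraints out of m, so the number of vertices is at most C(m, n) = m! / (n!(m-n)!).
m = 23, n = 6
Numerator: 23 * 22 * 21 * 20 * 19 * 18
Denominator: 6! = 720
C(23, 6) = 100947


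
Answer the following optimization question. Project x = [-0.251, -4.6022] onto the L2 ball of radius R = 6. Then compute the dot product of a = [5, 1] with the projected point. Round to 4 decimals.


Step 1: Compute ||x|| (intermediates to 6 decimals).
||x|| = sqrt((-0.251)^2 + (-4.6022)^2) = 4.60904
Step 2: Project.
Since ||x|| <= R, proj = x (no scaling needed).
proj(x) = [-0.251, -4.6022]
Step 3: Dot product.
a^T * proj(x) = 5*(-0.251) + 1*(-4.6022) = -5.8572


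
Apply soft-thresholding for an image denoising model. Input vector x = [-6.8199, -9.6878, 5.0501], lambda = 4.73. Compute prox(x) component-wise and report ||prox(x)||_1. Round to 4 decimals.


Soft-thresholding with lambda = 4.73:
prox(-6.8199) = sign(-6.8199)*max(|-6.8199| - 4.73, 0) = -2.0899
prox(-9.6878) = sign(-9.6878)*max(|-9.6878| - 4.73, 0) = -4.9578
prox(5.0501) = sign(5.0501)*max(|5.0501| - 4.73, 0) = 0.3201
prox(x) = [-2.0899, -4.9578, 0.3201]
||prox(x)||_1 = 2.0899 + 4.9578 + 0.3201 = 7.3678


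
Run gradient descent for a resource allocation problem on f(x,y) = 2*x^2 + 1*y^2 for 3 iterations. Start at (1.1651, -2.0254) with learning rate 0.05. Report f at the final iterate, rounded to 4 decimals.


Gradient descent on f(x,y) = 2*x^2 + 1*y^2.
Starting point: (1.1651, -2.0254), alpha = 0.05
Step 1: grad_x = 2*2*1.1651 = 4.6604, grad_y = 2*1*-2.0254 = -4.0508
  x_1 = 1.1651 - 0.05*4.6604 = 0.9321
  y_1 = -2.0254 - 0.05*-4.0508 = -1.8229
Step 2: grad_x = 2*2*0.9321 = 3.7283, grad_y = 2*1*-1.8229 = -3.6457
  x_2 = 0.9321 - 0.05*3.7283 = 0.7457
  y_2 = -1.8229 - 0.05*-3.6457 = -1.6406
Step 3: grad_x = 2*2*0.7457 = 2.9827, grad_y = 2*1*-1.6406 = -3.2811
  x_3 = 0.7457 - 0.05*2.9827 = 0.5965
  y_3 = -1.6406 - 0.05*-3.2811 = -1.4765
f(0.5965, -1.4765) = 2*0.5965^2 + 1*(-1.4765)^2 = 2.8918


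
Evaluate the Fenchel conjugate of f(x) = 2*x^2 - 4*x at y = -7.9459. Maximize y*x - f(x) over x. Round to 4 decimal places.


f*(y) = sup_x {y*x - a*x^2 - b*x} = sup_x {(y-b)*x - a*x^2}
FOC: (y - b) - 2a*x = 0 => x* = (y - b)/(2a)
x* = (-7.9459 + 4)/(2*2) = -0.9865
f*(-7.9459) = (y-b)^2/(4a) = (-7.9459 + 4)^2/(4*2)
= 15.5701/8 = 1.9463


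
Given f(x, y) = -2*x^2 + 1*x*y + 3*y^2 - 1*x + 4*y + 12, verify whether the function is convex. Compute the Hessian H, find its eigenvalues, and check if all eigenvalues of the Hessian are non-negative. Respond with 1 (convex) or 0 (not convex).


The Hessian of f(x,y) = -2*x^2 + 1*x*y + 3*y^2 - 1*x + 4*y + 12 is:
H = [[-4, 1], [1, 6]]
Trace = -4 + 6 = 2
Determinant = -4*6 - (1)^2 = -25
Discriminant = (2)^2 - 4*-25 = 104.0
Eigenvalues: lambda_1 = -4.099, lambda_2 = 6.099
The function is not convex.

0


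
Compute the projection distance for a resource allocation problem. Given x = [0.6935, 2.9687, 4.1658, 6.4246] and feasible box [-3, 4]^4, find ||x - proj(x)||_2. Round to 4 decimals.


Project each component onto [-3, 4].
clip(0.6935) = 0.6935, clip(2.9687) = 2.9687, clip(4.1658) = 4.0, clip(6.4246) = 4.0
Projection = [0.6935, 2.9687, 4.0, 4.0]
Squared diffs: [0.0, 0.0, 0.0275, 5.8787]
Distance = sqrt(5.9062) = 2.4303


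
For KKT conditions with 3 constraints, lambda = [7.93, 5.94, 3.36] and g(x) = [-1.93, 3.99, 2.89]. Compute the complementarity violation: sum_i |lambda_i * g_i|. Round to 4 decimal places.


KKT complementary slackness check:
lambda_1 * g_1 = 7.93 * -1.93 = -15.3049
lambda_2 * g_2 = 5.94 * 3.99 = 23.7006
lambda_3 * g_3 = 3.36 * 2.89 = 9.7104
Total violation = 15.3049 + 23.7006 + 9.7104 = 48.7159


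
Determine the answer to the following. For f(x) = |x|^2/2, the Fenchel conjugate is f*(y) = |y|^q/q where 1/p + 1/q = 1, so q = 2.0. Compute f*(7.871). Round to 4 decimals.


The conjugate exponent q satisfies 1/p + 1/q = 1.
p = 2, so q = 2/(2 - 1) = 2.0
|y|^q = 7.871^2.0 = 61.9526
f*(7.871) = 61.9526 / 2.0 = 30.9763


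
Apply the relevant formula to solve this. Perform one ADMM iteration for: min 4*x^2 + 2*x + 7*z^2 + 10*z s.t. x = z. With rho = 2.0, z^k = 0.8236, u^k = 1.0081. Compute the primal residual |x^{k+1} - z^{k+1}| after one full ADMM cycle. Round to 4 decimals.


ADMM iteration with rho = 2.0, z^k = 0.8236, u^k = 1.0081
Step 1: x-update.
Minimize 4*x^2 + 2*x + (2.0/2)*(x - 0.8236 + 1.0081)^2
FOC: (2*4 + 2.0)*x = -2 + 2.0*(0.8236 - 1.0081)
x^{k+1} = -0.2369
Step 2: z-update.
Minimize 7*z^2 + 10*z + (2.0/2)*(-0.2369 - z + 1.0081)^2
FOC: (2*7 + 2.0)*z = -10 + 2.0*(-0.2369 + 1.0081)
z^{k+1} = -0.5286
Step 3: u-update.
u^{k+1} = 1.0081 - 0.2369 + 0.5286 = 1.2998
Step 4: Primal residual = |-0.2369 + 0.5286| = 0.2917


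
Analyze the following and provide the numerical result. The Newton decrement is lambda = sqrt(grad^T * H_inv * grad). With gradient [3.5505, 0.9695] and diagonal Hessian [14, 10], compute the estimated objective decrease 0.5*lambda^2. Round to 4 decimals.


Step 1: H is diagonal, so H^(-1) * g = [0.2536, 0.097].
Step 2: g^T H^(-1) g = sum_i g_i^2 / H_ii
  = (3.5505)^2/14 + (0.9695)^2/10
  = 0.9004 + 0.094 = 0.9944
Step 3: Objective decrease = 0.5 * g^T H^(-1) g = 0.4972


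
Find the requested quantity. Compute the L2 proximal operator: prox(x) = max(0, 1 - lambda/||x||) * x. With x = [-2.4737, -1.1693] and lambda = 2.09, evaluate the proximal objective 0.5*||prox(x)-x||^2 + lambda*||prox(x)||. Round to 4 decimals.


Step 1: Compute ||x||.
||x|| = 2.7361
Step 2: Compute scaling factor.
scale = max(0, 1 - 2.09/2.7361) = 0.2361
Step 3: prox(x) = [-0.5842, -0.2761]
||prox(x)|| = 0.6461
Step 4: Proximal objective.
0.5*||prox-x||^2 = 2.1841
lambda*||prox|| = 1.3503
Total = 3.5345


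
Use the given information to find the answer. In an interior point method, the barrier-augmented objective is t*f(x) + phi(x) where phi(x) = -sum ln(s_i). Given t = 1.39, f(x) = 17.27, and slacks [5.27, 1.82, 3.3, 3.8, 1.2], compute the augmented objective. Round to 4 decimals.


Step 1: Compute log-barrier.
ln values: [1.662, 0.5988, 1.1939, 1.335, 0.1823]
phi = -(1.662 + 0.5988 + 1.1939 + 1.335 + 0.1823) = -4.9721
Step 2: Compute augmented objective.
t*f(x) = 1.39*17.27 = 24.0053
Total = 24.0053 - 4.9721 = 19.0332


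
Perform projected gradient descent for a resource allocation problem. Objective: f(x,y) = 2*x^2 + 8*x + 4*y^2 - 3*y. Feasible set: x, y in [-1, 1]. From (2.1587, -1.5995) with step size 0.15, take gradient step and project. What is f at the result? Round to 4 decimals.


Step 1: Compute gradient at (2.1587, -1.5995).
grad_x = 2*2*2.1587 + 8 = 16.6348
grad_y = 2*4*-1.5995 - 3 = -15.796
Step 2: Gradient step.
x_raw = 2.1587 - 0.15*16.6348 = -0.3365
y_raw = -1.5995 - 0.15*-15.796 = 0.7699
Step 3: Project onto [-1, 1].
x_proj = clip(-0.3365) = -0.3365
y_proj = clip(0.7699) = 0.7699
Step 4: Evaluate f.
f(-0.3365, 0.7699) = -2.4044


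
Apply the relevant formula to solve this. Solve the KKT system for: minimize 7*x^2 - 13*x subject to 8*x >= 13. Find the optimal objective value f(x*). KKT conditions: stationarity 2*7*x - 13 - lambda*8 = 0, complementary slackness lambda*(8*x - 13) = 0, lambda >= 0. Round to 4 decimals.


Step 1: Try lambda = 0 (constraint inactive).
x_unc = 13/(2*7) = 0.9286
Check: 8*0.9286 = 7.4288 < 13 -- violated!
Step 2: Constraint must be active: 8*x = 13
x* = 13/8 = 1.625
lambda = (2*7*1.625 - 13)/8 = 1.2188
Step 3: Compute optimal value.
f(x*) = 7*1.625^2 - 13*1.625 = -2.6406


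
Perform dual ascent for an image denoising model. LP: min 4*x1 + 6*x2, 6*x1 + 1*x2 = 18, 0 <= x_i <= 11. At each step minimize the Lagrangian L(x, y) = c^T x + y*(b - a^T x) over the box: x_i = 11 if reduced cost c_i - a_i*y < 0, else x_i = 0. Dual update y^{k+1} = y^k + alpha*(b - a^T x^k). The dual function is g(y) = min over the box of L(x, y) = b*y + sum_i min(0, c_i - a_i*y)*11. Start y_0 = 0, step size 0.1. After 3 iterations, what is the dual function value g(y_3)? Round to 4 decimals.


Dual ascent for LP: min 4*x1 + 6*x2, 6*x1 + 1*x2 = 18, 0 <= x_i <= 11
Step 1: y^k = 0.0, reduced costs: (4.0, 6.0)
  x^k = (0.0, 0.0), subgradient = b - a^T x = 18.0
  y^{k+1} = 0.0 + 0.1*18.0 = 1.8
Step 2: y^k = 1.8, reduced costs: (-6.8, 4.2)
  x^k = (11.0, 0.0), subgradient = b - a^T x = -48.0
  y^{k+1} = 1.8 + 0.1*-48.0 = -3.0
Step 3: y^k = -3.0, reduced costs: (22.0, 9.0)
  x^k = (0.0, 0.0), subgradient = b - a^T x = 18.0
  y^{k+1} = -3.0 + 0.1*18.0 = -1.2
Dual objective at y_3 = -1.2: reduced costs (11.2, 7.2), box minimizer x = (0.0, 0.0)
g(y_3) = b*y + (c1 - a1*y)*x1 + (c2 - a2*y)*x2 = 18*(-1.2) + 11.2*0.0 + 7.2*0.0 = -21.6 + 0.0 + 0.0 = -21.6


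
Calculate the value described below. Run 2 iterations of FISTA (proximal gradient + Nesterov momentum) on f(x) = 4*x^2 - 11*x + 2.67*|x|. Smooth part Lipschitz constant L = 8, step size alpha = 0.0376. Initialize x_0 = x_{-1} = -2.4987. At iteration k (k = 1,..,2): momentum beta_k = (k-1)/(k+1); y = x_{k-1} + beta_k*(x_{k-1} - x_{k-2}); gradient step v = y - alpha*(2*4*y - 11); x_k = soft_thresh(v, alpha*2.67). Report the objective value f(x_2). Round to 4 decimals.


FISTA on f(x) = 4*x^2 - 11*x + 2.67*|x|
L = 8, alpha = 0.0376
Iteration 1: beta = 0.0, y = -2.4987 + 0.0*(-2.4987 + 2.4987) = -2.4987
  grad(y) = -30.9896, v = y - alpha*grad = -1.3335
  prox(v) = soft_thresh(-1.3335, 0.1004) = -1.2331
Iteration 2: beta = 0.3333, y = -1.2331 + 0.3333*(-1.2331 + 2.4987) = -0.8112
  grad(y) = -17.4899, v = y - alpha*grad = -0.1536
  prox(v) = soft_thresh(-0.1536, 0.1004) = -0.0532
f(x_2) = 4*(-0.0532)^2 - 11*(-0.0532) + 2.67*|-0.0532| = 0.7389


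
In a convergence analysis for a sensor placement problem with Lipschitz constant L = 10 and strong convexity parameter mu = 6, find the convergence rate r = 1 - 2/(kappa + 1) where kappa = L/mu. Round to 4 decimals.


Step 1: Compute the condition number.
kappa = L/mu = 10/6 = 1.6667
Step 2: Compute the convergence rate.
r = 1 - 2/(kappa + 1) = 1 - 2*mu/(L + mu) = (L - mu)/(L + mu) = 4/16 = 0.25


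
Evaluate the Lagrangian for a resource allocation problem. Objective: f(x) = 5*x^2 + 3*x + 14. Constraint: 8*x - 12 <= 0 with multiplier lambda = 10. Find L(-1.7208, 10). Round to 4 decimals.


Step 1: Evaluate f(x).
f(-1.7208) = 5*(-1.7208)^2 + 3*(-1.7208) + 14 = 23.6434
Step 2: Evaluate g(x).
g(-1.7208) = 8*-1.7208 - 12 = -25.7664
Step 3: Compute Lagrangian.
L = 23.6434 + 10*-25.7664 = -234.0206


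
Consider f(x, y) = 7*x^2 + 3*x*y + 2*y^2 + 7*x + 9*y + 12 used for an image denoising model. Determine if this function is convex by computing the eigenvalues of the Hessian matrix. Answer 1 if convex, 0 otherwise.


The Hessian of f(x,y) = 7*x^2 + 3*x*y + 2*y^2 + 7*x + 9*y + 12 is:
H = [[14, 3], [3, 4]]
Trace = 14 + 4 = 18
Determinant = 14*4 - (3)^2 = 47
Discriminant = (18)^2 - 4*47 = 136.0
Eigenvalues: lambda_1 = 3.169, lambda_2 = 14.831
The function is convex.

1


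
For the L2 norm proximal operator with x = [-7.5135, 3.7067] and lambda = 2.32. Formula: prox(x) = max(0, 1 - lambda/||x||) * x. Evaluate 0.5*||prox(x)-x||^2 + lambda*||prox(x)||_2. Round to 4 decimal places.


Step 1: Compute ||x||.
||x|| = 8.3781
Step 2: Compute scaling factor.
scale = max(0, 1 - 2.32/8.3781) = 0.7231
Step 3: prox(x) = [-5.4329, 2.6803]
||prox(x)|| = 6.0581
Step 4: Proximal objective.
0.5*||prox-x||^2 = 2.6912
lambda*||prox|| = 14.0548
Total = 16.746


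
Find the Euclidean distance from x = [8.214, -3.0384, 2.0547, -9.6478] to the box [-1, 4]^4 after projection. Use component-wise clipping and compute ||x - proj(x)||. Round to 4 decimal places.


Project each component onto [-1, 4].
clip(8.214) = 4.0, clip(-3.0384) = -1.0, clip(2.0547) = 2.0547, clip(-9.6478) = -1.0
Projection = [4.0, -1.0, 2.0547, -1.0]
Squared diffs: [17.7578, 4.1551, 0.0, 74.7844]
Distance = sqrt(96.6973) = 9.8335


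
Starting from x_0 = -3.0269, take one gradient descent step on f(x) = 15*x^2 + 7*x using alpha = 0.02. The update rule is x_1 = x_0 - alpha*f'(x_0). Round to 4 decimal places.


We compute the gradient at x_0 and apply the update.
f'(x) = 30*x + 7
f'(-3.0269) = 30*-3.0269 + 7 = -83.807
x_1 = -3.0269 - 0.02*-83.807 = -1.3508


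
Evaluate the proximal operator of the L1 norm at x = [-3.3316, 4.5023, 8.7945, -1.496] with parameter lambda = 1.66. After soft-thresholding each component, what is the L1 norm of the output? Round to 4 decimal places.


Soft-thresholding with lambda = 1.66:
prox(-3.3316) = sign(-3.3316)*max(|-3.3316| - 1.66, 0) = -1.6716
prox(4.5023) = sign(4.5023)*max(|4.5023| - 1.66, 0) = 2.8423
prox(8.7945) = sign(8.7945)*max(|8.7945| - 1.66, 0) = 7.1345
prox(-1.496) = sign(-1.496)*max(|-1.496| - 1.66, 0) = 0.0
prox(x) = [-1.6716, 2.8423, 7.1345, 0.0]
||prox(x)||_1 = 1.6716 + 2.8423 + 7.1345 + 0.0 = 11.6484


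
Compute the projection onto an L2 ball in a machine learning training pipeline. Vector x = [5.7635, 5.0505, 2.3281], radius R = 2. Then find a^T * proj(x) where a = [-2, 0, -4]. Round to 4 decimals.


Step 1: Compute ||x|| (intermediates to 6 decimals).
||x|| = sqrt(5.7635^2 + 5.0505^2 + 2.3281^2) = 8.009091
Step 2: Project.
Since ||x|| > R, scale = R/||x|| = 2/8.009091 = 0.249716, proj(x) = scale * x
proj(x) = [1.439238, 1.261191, 0.581364]
Step 3: Dot product.
a^T * proj(x) = -2*1.439238 + 0*1.261191 - 4*0.581364 = -5.2039


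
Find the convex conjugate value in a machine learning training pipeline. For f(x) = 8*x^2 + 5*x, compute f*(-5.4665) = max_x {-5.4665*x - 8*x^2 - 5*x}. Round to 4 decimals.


f*(y) = sup_x {y*x - a*x^2 - b*x} = sup_x {(y-b)*x - a*x^2}
FOC: (y - b) - 2a*x = 0 => x* = (y - b)/(2a)
x* = (-5.4665 - 5)/(2*8) = -0.6542
f*(-5.4665) = (y-b)^2/(4a) = (-5.4665 - 5)^2/(4*8)
= 109.5476/32 = 3.4234


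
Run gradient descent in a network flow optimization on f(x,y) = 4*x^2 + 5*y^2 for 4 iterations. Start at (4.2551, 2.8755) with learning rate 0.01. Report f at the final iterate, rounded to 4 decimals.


Gradient descent on f(x,y) = 4*x^2 + 5*y^2.
Starting point: (4.2551, 2.8755), alpha = 0.01
Step 1: grad_x = 2*4*4.2551 = 34.0408, grad_y = 2*5*2.8755 = 28.755
  x_1 = 4.2551 - 0.01*34.0408 = 3.9147
  y_1 = 2.8755 - 0.01*28.755 = 2.588
Step 2: grad_x = 2*4*3.9147 = 31.3175, grad_y = 2*5*2.588 = 25.8795
  x_2 = 3.9147 - 0.01*31.3175 = 3.6015
  y_2 = 2.588 - 0.01*25.8795 = 2.3292
Step 3: grad_x = 2*4*3.6015 = 28.8121, grad_y = 2*5*2.3292 = 23.2916
  x_3 = 3.6015 - 0.01*28.8121 = 3.3134
  y_3 = 2.3292 - 0.01*23.2916 = 2.0962
Step 4: grad_x = 2*4*3.3134 = 26.5072, grad_y = 2*5*2.0962 = 20.9624
  x_4 = 3.3134 - 0.01*26.5072 = 3.0483
  y_4 = 2.0962 - 0.01*20.9624 = 1.8866
f(3.0483, 1.8866) = 4*3.0483^2 + 5*1.8866^2 = 54.9657


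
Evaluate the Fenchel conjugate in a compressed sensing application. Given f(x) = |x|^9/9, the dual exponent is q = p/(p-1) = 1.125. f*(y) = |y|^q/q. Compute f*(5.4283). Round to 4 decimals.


The conjugate exponent q satisfies 1/p + 1/q = 1.
p = 9, so q = 9/(9 - 1) = 1.125
|y|^q = 5.4283^1.125 = 6.7065
f*(5.4283) = 6.7065 / 1.125 = 5.9613


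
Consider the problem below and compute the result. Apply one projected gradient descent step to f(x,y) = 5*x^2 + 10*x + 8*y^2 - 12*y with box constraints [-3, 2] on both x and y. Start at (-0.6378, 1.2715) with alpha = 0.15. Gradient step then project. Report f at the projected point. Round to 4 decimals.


Step 1: Compute gradient at (-0.6378, 1.2715).
grad_x = 2*5*-0.6378 + 10 = 3.622
grad_y = 2*8*1.2715 - 12 = 8.344
Step 2: Gradient step.
x_raw = -0.6378 - 0.15*3.622 = -1.1811
y_raw = 1.2715 - 0.15*8.344 = 0.0199
Step 3: Project onto [-3, 2].
x_proj = clip(-1.1811) = -1.1811
y_proj = clip(0.0199) = 0.0199
Step 4: Evaluate f.
f(-1.1811, 0.0199) = -5.0716


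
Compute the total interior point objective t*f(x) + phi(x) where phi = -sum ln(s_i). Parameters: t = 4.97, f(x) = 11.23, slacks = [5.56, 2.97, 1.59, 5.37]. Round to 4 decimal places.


Step 1: Compute log-barrier.
ln values: [1.7156, 1.0886, 0.4637, 1.6808]
phi = -(1.7156 + 1.0886 + 0.4637 + 1.6808) = -4.9487
Step 2: Compute augmented objective.
t*f(x) = 4.97*11.23 = 55.8131
Total = 55.8131 - 4.9487 = 50.8644


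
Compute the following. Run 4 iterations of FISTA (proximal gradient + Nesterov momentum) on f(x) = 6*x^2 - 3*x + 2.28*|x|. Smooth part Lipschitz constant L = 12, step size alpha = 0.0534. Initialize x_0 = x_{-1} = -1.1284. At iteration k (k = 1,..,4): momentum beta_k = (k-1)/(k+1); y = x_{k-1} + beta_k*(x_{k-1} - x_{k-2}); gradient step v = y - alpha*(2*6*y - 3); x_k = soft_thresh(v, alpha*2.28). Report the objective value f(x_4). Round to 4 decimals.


FISTA on f(x) = 6*x^2 - 3*x + 2.28*|x|
L = 12, alpha = 0.0534
Iteration 1: beta = 0.0, y = -1.1284 + 0.0*(-1.1284 + 1.1284) = -1.1284
  grad(y) = -16.5408, v = y - alpha*grad = -0.2451
  prox(v) = soft_thresh(-0.2451, 0.1218) = -0.1234
Iteration 2: beta = 0.3333, y = -0.1234 + 0.3333*(-0.1234 + 1.1284) = 0.2116
  grad(y) = -0.4603, v = y - alpha*grad = 0.2362
  prox(v) = soft_thresh(0.2362, 0.1218) = 0.1145
Iteration 3: beta = 0.5, y = 0.1145 + 0.5*(0.1145 + 0.1234) = 0.2334
  grad(y) = -0.1993, v = y - alpha*grad = 0.244
  prox(v) = soft_thresh(0.244, 0.1218) = 0.1223
Iteration 4: beta = 0.6, y = 0.1223 + 0.6*(0.1223 - 0.1145) = 0.127
  grad(y) = -1.4764, v = y - alpha*grad = 0.2058
  prox(v) = soft_thresh(0.2058, 0.1218) = 0.0841
f(x_4) = 6*0.0841^2 - 3*0.0841 + 2.28*|0.0841| = -0.0181


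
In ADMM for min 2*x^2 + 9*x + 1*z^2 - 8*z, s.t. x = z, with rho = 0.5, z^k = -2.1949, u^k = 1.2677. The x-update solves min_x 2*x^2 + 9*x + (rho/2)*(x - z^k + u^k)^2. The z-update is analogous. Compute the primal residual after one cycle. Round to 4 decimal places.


ADMM iteration with rho = 0.5, z^k = -2.1949, u^k = 1.2677
Step 1: x-update.
Minimize 2*x^2 + 9*x + (0.5/2)*(x + 2.1949 + 1.2677)^2
FOC: (2*2 + 0.5)*x = -9 + 0.5*(-2.1949 - 1.2677)
x^{k+1} = -2.3847
Step 2: z-update.
Minimize 1*z^2 - 8*z + (0.5/2)*(-2.3847 - z + 1.2677)^2
FOC: (2*1 + 0.5)*z = 8 + 0.5*(-2.3847 + 1.2677)
z^{k+1} = 2.9766
Step 3: u-update.
u^{k+1} = 1.2677 - 2.3847 - 2.9766 = -4.0936
Step 4: Primal residual = |-2.3847 - 2.9766| = 5.3613


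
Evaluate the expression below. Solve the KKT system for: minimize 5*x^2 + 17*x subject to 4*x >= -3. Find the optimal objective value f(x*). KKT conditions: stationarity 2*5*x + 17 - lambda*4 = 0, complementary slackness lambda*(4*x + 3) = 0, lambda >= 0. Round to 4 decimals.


Step 1: Try lambda = 0 (constraint inactive).
x_unc = -17/(2*5) = -1.7
Check: 4*-1.7 = -6.8 < -3 -- violated!
Step 2: Constraint must be active: 4*x = -3
x* = -3/4 = -0.75
lambda = (2*5*(-0.75) + 17)/4 = 2.375
Step 3: Compute optimal value.
f(x*) = 5*(-0.75)^2 + 17*(-0.75) = -9.9375


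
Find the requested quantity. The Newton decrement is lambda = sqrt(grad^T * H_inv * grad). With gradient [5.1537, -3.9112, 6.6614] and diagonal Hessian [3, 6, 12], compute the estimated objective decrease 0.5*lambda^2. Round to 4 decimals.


Step 1: H is diagonal, so H^(-1) * g = [1.7179, -0.6519, 0.5551].
Step 2: g^T H^(-1) g = sum_i g_i^2 / H_ii
  = (5.1537)^2/3 + (-3.9112)^2/6 + (6.6614)^2/12
  = 8.8535 + 2.5496 + 3.6979 = 15.101
Step 3: Objective decrease = 0.5 * g^T H^(-1) g = 7.5505


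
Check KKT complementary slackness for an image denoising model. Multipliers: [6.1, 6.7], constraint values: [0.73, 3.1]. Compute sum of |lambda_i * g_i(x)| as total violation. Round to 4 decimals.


KKT complementary slackness check:
lambda_1 * g_1 = 6.1 * 0.73 = 4.453
lambda_2 * g_2 = 6.7 * 3.1 = 20.77
Total violation = 4.453 + 20.77 = 25.223


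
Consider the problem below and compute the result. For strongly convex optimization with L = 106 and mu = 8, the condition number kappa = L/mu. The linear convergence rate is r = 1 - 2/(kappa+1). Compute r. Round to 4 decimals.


Step 1: Compute the condition number.
kappa = L/mu = 106/8 = 13.25
Step 2: Compute the convergence rate.
r = 1 - 2/(kappa + 1) = 1 - 2*mu/(L + mu) = (L - mu)/(L + mu) = 98/114 = 0.8596


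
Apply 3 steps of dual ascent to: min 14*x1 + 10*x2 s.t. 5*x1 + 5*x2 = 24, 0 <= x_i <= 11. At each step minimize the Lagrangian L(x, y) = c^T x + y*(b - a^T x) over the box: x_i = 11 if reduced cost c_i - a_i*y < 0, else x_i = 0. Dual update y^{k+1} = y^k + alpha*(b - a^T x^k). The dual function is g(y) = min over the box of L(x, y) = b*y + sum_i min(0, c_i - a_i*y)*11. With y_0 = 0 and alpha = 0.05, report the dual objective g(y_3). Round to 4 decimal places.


Dual ascent for LP: min 14*x1 + 10*x2, 5*x1 + 5*x2 = 24, 0 <= x_i <= 11
Step 1: y^k = 0.0, reduced costs: (14.0, 10.0)
  x^k = (0.0, 0.0), subgradient = b - a^T x = 24.0
  y^{k+1} = 0.0 + 0.05*24.0 = 1.2
Step 2: y^k = 1.2, reduced costs: (8.0, 4.0)
  x^k = (0.0, 0.0), subgradient = b - a^T x = 24.0
  y^{k+1} = 1.2 + 0.05*24.0 = 2.4
Step 3: y^k = 2.4, reduced costs: (2.0, -2.0)
  x^k = (0.0, 11.0), subgradient = b - a^T x = -31.0
  y^{k+1} = 2.4 + 0.05*-31.0 = 0.85
Dual objective at y_3 = 0.85: reduced costs (9.75, 5.75), box minimizer x = (0.0, 0.0)
g(y_3) = b*y + (c1 - a1*y)*x1 + (c2 - a2*y)*x2 = 24*0.85 + 9.75*0.0 + 5.75*0.0 = 20.4 + 0.0 + 0.0 = 20.4


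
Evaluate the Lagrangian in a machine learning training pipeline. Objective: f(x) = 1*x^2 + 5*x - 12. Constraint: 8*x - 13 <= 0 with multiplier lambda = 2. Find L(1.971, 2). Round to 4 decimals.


Step 1: Evaluate f(x).
f(1.971) = 1*1.971^2 + 5*1.971 - 12 = 1.7398
Step 2: Evaluate g(x).
g(1.971) = 8*1.971 - 13 = 2.768
Step 3: Compute Lagrangian.
L = 1.7398 + 2*2.768 = 7.2758


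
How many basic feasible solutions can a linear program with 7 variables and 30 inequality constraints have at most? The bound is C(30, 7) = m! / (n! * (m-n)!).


Each vertex corresponds to some choice of n active constraints out of m, so the number of vertices is at most C(m, n) = m! / (n!(m-n)!).
m = 30, n = 7
Numerator: 30 * 29 * 28 * 27 * 26 * 25 * 24
Denominator: 7! = 5040
C(30, 7) = 2035800


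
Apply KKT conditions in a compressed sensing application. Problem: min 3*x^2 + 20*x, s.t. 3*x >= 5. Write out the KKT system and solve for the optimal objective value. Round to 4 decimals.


Step 1: Try lambda = 0 (constraint inactive).
x_unc = -20/(2*3) = -3.3333
Check: 3*-3.3333 = -9.9999 < 5 -- violated!
Step 2: Constraint must be active: 3*x = 5
x* = 5/3 = 1.6667 (rounded; the exact value 5/3 is used below)
lambda = (2*3*(5/3) + 20)/3 = 10.0
Step 3: Compute optimal value.
f(x*) = 3*(5/3)^2 + 20*(5/3) = 41.6667


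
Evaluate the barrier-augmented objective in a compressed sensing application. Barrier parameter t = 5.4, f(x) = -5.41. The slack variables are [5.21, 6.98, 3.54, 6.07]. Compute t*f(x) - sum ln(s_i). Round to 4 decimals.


Step 1: Compute log-barrier.
ln values: [1.6506, 1.943, 1.2641, 1.8034]
phi = -(1.6506 + 1.943 + 1.2641 + 1.8034) = -6.6611
Step 2: Compute augmented objective.
t*f(x) = 5.4*-5.41 = -29.214
Total = -29.214 - 6.6611 = -35.8751


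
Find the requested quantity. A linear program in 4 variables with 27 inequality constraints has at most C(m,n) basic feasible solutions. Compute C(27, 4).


Each vertex corresponds to some choice of n active constraints out of m, so the number of vertices is at most C(m, n) = m! / (n!(m-n)!).
m = 27, n = 4
Numerator: 27 * 26 * 25 * 24
Denominator: 4! = 24
C(27, 4) = 17550


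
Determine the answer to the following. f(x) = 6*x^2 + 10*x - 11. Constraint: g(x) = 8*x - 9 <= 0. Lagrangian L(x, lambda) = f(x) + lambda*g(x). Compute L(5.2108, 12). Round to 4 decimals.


Step 1: Evaluate f(x).
f(5.2108) = 6*5.2108^2 + 10*5.2108 - 11 = 204.0226
Step 2: Evaluate g(x).
g(5.2108) = 8*5.2108 - 9 = 32.6864
Step 3: Compute Lagrangian.
L = 204.0226 + 12*32.6864 = 596.2594


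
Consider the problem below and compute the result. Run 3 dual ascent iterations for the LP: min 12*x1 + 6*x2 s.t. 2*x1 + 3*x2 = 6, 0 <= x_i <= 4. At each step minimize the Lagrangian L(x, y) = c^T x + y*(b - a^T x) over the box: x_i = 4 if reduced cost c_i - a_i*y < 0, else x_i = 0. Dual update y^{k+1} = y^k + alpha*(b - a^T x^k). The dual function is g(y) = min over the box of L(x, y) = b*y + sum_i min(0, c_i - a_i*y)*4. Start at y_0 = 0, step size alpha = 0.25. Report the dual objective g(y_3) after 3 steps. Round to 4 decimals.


Dual ascent for LP: min 12*x1 + 6*x2, 2*x1 + 3*x2 = 6, 0 <= x_i <= 4
Step 1: y^k = 0.0, reduced costs: (12.0, 6.0)
  x^k = (0.0, 0.0), subgradient = b - a^T x = 6.0
  y^{k+1} = 0.0 + 0.25*6.0 = 1.5
Step 2: y^k = 1.5, reduced costs: (9.0, 1.5)
  x^k = (0.0, 0.0), subgradient = b - a^T x = 6.0
  y^{k+1} = 1.5 + 0.25*6.0 = 3.0
Step 3: y^k = 3.0, reduced costs: (6.0, -3.0)
  x^k = (0.0, 4.0), subgradient = b - a^T x = -6.0
  y^{k+1} = 3.0 + 0.25*-6.0 = 1.5
Dual objective at y_3 = 1.5: reduced costs (9.0, 1.5), box minimizer x = (0.0, 0.0)
g(y_3) = b*y + (c1 - a1*y)*x1 + (c2 - a2*y)*x2 = 6*1.5 + 9.0*0.0 + 1.5*0.0 = 9.0 + 0.0 + 0.0 = 9.0


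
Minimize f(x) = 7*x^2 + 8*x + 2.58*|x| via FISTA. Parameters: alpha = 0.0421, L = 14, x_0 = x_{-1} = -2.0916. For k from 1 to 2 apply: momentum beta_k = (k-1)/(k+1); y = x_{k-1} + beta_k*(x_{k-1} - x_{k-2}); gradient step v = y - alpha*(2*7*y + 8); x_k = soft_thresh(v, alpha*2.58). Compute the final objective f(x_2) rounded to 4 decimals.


FISTA on f(x) = 7*x^2 + 8*x + 2.58*|x|
L = 14, alpha = 0.0421
Iteration 1: beta = 0.0, y = -2.0916 + 0.0*(-2.0916 + 2.0916) = -2.0916
  grad(y) = -21.2824, v = y - alpha*grad = -1.1956
  prox(v) = soft_thresh(-1.1956, 0.1086) = -1.087
Iteration 2: beta = 0.3333, y = -1.087 + 0.3333*(-1.087 + 2.0916) = -0.7521
  grad(y) = -2.5297, v = y - alpha*grad = -0.6456
  prox(v) = soft_thresh(-0.6456, 0.1086) = -0.537
f(x_2) = 7*(-0.537)^2 + 8*(-0.537) + 2.58*|-0.537| = -0.8919


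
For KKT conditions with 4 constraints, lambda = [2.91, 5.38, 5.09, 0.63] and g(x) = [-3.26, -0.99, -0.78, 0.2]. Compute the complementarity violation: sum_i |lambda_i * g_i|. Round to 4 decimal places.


KKT complementary slackness check:
lambda_1 * g_1 = 2.91 * -3.26 = -9.4866
lambda_2 * g_2 = 5.38 * -0.99 = -5.3262
lambda_3 * g_3 = 5.09 * -0.78 = -3.9702
lambda_4 * g_4 = 0.63 * 0.2 = 0.126
Total violation = 9.4866 + 5.3262 + 3.9702 + 0.126 = 18.909


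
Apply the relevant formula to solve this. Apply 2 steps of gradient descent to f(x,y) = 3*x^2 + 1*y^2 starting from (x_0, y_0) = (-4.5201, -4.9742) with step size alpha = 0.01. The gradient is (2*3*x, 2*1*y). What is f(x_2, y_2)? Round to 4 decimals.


Gradient descent on f(x,y) = 3*x^2 + 1*y^2.
Starting point: (-4.5201, -4.9742), alpha = 0.01
Step 1: grad_x = 2*3*-4.5201 = -27.1206, grad_y = 2*1*-4.9742 = -9.9484
  x_1 = -4.5201 - 0.01*-27.1206 = -4.2489
  y_1 = -4.9742 - 0.01*-9.9484 = -4.8747
Step 2: grad_x = 2*3*-4.2489 = -25.4934, grad_y = 2*1*-4.8747 = -9.7494
  x_2 = -4.2489 - 0.01*-25.4934 = -3.994
  y_2 = -4.8747 - 0.01*-9.7494 = -4.7772
f(-3.994, -4.7772) = 3*(-3.994)^2 + 1*(-4.7772)^2 = 70.677


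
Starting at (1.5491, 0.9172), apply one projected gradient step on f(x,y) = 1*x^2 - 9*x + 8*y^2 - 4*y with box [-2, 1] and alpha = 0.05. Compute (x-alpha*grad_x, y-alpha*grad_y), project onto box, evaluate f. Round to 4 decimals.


Step 1: Compute gradient at (1.5491, 0.9172).
grad_x = 2*1*1.5491 - 9 = -5.9018
grad_y = 2*8*0.9172 - 4 = 10.6752
Step 2: Gradient step.
x_raw = 1.5491 - 0.05*-5.9018 = 1.8442
y_raw = 0.9172 - 0.05*10.6752 = 0.3834
Step 3: Project onto [-2, 1].
x_proj = clip(1.8442) = 1.0
y_proj = clip(0.3834) = 0.3834
Step 4: Evaluate f.
f(1.0, 0.3834) = -8.3576


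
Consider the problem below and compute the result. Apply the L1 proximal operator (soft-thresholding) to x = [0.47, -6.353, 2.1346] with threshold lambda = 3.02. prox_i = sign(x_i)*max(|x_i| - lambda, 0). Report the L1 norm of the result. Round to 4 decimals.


Soft-thresholding with lambda = 3.02:
prox(0.47) = sign(0.47)*max(|0.47| - 3.02, 0) = 0.0
prox(-6.353) = sign(-6.353)*max(|-6.353| - 3.02, 0) = -3.333
prox(2.1346) = sign(2.1346)*max(|2.1346| - 3.02, 0) = 0.0
prox(x) = [0.0, -3.333, 0.0]
||prox(x)||_1 = 0.0 + 3.333 + 0.0 = 3.333


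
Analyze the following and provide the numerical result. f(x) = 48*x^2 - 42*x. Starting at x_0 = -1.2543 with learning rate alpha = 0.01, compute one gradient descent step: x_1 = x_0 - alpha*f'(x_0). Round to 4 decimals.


We compute the gradient at x_0 and apply the update.
f'(x) = 96*x - 42
f'(-1.2543) = 96*-1.2543 - 42 = -162.4128
x_1 = -1.2543 - 0.01*-162.4128 = 0.3698


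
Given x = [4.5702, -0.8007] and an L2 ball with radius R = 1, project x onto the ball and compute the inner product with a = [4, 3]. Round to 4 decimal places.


Step 1: Compute ||x|| (intermediates to 6 decimals).
||x|| = sqrt(4.5702^2 + (-0.8007)^2) = 4.639811
Step 2: Project.
Since ||x|| > R, scale = R/||x|| = 1/4.639811 = 0.215526, proj(x) = scale * x
proj(x) = [0.984997, -0.172572]
Step 3: Dot product.
a^T * proj(x) = 4*0.984997 + 3*(-0.172572) = 3.4223


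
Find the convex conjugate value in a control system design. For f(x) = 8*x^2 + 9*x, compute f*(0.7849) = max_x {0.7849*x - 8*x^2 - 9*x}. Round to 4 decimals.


f*(y) = sup_x {y*x - a*x^2 - b*x} = sup_x {(y-b)*x - a*x^2}
FOC: (y - b) - 2a*x = 0 => x* = (y - b)/(2a)
x* = (0.7849 - 9)/(2*8) = -0.5134
f*(0.7849) = (y-b)^2/(4a) = (0.7849 - 9)^2/(4*8)
= 67.4879/32 = 2.109


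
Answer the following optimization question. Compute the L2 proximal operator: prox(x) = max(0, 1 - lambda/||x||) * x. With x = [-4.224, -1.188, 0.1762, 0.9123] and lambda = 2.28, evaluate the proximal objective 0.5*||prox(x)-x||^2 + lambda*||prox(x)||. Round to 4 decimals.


Step 1: Compute ||x||.
||x|| = 4.4852
Step 2: Compute scaling factor.
scale = max(0, 1 - 2.28/4.4852) = 0.4917
Step 3: prox(x) = [-2.0768, -0.5841, 0.0866, 0.4485]
||prox(x)|| = 2.2052
Step 4: Proximal objective.
0.5*||prox-x||^2 = 2.5992
lambda*||prox|| = 5.0279
Total = 7.627


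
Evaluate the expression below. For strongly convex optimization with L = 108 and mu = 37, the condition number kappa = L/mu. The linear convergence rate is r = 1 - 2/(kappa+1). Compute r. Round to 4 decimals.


Step 1: Compute the condition number.
kappa = L/mu = 108/37 = 2.9189
Step 2: Compute the convergence rate.
r = 1 - 2/(kappa + 1) = 1 - 2*mu/(L + mu) = (L - mu)/(L + mu) = 71/145 = 0.4897


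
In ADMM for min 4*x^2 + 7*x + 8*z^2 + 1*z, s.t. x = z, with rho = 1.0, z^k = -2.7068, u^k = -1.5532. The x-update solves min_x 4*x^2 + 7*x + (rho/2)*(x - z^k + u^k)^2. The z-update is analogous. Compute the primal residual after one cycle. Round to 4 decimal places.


ADMM iteration with rho = 1.0, z^k = -2.7068, u^k = -1.5532
Step 1: x-update.
Minimize 4*x^2 + 7*x + (1.0/2)*(x + 2.7068 - 1.5532)^2
FOC: (2*4 + 1.0)*x = -7 + 1.0*(-2.7068 + 1.5532)
x^{k+1} = -0.906
Step 2: z-update.
Minimize 8*z^2 + 1*z + (1.0/2)*(-0.906 - z - 1.5532)^2
FOC: (2*8 + 1.0)*z = -1 + 1.0*(-0.906 - 1.5532)
z^{k+1} = -0.2035
Step 3: u-update.
u^{k+1} = -1.5532 - 0.906 + 0.2035 = -2.2557
Step 4: Primal residual = |-0.906 + 0.2035| = 0.7025


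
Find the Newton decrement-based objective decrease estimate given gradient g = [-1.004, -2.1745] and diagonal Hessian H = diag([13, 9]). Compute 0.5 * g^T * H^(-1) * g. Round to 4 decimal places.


Step 1: H is diagonal, so H^(-1) * g = [-0.0772, -0.2416].
Step 2: g^T H^(-1) g = sum_i g_i^2 / H_ii
  = (-1.004)^2/13 + (-2.1745)^2/9
  = 0.0775 + 0.5254 = 0.6029
Step 3: Objective decrease = 0.5 * g^T H^(-1) g = 0.3015


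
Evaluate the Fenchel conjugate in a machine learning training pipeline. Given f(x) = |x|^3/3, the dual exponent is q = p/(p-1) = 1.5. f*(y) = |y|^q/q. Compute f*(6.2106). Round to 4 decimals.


The conjugate exponent q satisfies 1/p + 1/q = 1.
p = 3, so q = 3/(3 - 1) = 1.5
|y|^q = 6.2106^1.5 = 15.4775
f*(6.2106) = 15.4775 / 1.5 = 10.3183


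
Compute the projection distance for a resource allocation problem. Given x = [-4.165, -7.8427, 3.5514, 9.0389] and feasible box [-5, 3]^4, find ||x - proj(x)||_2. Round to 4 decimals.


Project each component onto [-5, 3].
clip(-4.165) = -4.165, clip(-7.8427) = -5.0, clip(3.5514) = 3.0, clip(9.0389) = 3.0
Projection = [-4.165, -5.0, 3.0, 3.0]
Squared diffs: [0.0, 8.0809, 0.304, 36.4683]
Distance = sqrt(44.8532) = 6.6973


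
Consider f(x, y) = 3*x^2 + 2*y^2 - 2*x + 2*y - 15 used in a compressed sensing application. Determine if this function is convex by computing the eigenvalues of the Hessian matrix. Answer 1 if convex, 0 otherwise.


The Hessian of f(x,y) = 3*x^2 + 2*y^2 - 2*x + 2*y - 15 is:
H = [[6, 0], [0, 4]]
Trace = 6 + 4 = 10
Determinant = 6*4 - (0)^2 = 24
Discriminant = (10)^2 - 4*24 = 4.0
Eigenvalues: lambda_1 = 4.0, lambda_2 = 6.0
The function is convex.

1


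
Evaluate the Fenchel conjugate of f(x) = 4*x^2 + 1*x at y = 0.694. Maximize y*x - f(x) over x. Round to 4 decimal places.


f*(y) = sup_x {y*x - a*x^2 - b*x} = sup_x {(y-b)*x - a*x^2}
FOC: (y - b) - 2a*x = 0 => x* = (y - b)/(2a)
x* = (0.694 - 1)/(2*4) = -0.0383
f*(0.694) = (y-b)^2/(4a) = (0.694 - 1)^2/(4*4)
= 0.0936/16 = 0.0059


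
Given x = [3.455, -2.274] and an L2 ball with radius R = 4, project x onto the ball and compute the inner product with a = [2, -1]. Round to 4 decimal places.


Step 1: Compute ||x|| (intermediates to 6 decimals).
||x|| = sqrt(3.455^2 + (-2.274)^2) = 4.136194
Step 2: Project.
Since ||x|| > R, scale = R/||x|| = 4/4.136194 = 0.967073, proj(x) = scale * x
proj(x) = [3.341237, -2.199124]
Step 3: Dot product.
a^T * proj(x) = 2*3.341237 - 1*(-2.199124) = 8.8816


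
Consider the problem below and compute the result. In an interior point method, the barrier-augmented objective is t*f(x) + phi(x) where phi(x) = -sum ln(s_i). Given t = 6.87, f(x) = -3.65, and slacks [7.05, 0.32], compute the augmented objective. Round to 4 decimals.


Step 1: Compute log-barrier.
ln values: [1.953, -1.1394]
phi = -(1.953 - 1.1394) = -0.8136
Step 2: Compute augmented objective.
t*f(x) = 6.87*-3.65 = -25.0755
Total = -25.0755 - 0.8136 = -25.8891


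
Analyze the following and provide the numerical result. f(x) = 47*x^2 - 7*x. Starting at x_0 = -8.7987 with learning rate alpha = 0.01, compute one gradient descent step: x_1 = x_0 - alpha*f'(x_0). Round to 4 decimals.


We compute the gradient at x_0 and apply the update.
f'(x) = 94*x - 7
f'(-8.7987) = 94*-8.7987 - 7 = -834.0778
x_1 = -8.7987 - 0.01*-834.0778 = -0.4579


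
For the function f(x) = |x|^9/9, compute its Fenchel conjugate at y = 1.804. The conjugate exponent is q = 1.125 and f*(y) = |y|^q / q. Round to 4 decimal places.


The conjugate exponent q satisfies 1/p + 1/q = 1.
p = 9, so q = 9/(9 - 1) = 1.125
|y|^q = 1.804^1.125 = 1.9421
f*(1.804) = 1.9421 / 1.125 = 1.7263


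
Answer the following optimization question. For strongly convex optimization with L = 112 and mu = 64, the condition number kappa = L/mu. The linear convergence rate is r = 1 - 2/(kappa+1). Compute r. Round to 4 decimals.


Step 1: Compute the condition number.
kappa = L/mu = 112/64 = 1.75
Step 2: Compute the convergence rate.
r = 1 - 2/(kappa + 1) = 1 - 2*mu/(L + mu) = (L - mu)/(L + mu) = 48/176 = 0.2727


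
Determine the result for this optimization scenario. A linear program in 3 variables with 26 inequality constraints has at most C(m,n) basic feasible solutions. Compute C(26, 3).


Each vertex corresponds to some choice of n active constraints out of m, so the number of vertices is at most C(m, n) = m! / (n!(m-n)!).
m = 26, n = 3
Numerator: 26 * 25 * 24
Denominator: 3! = 6
C(26, 3) = 2600


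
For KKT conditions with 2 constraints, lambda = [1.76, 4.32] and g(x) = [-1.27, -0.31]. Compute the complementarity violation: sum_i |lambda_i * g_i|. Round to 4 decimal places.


KKT complementary slackness check:
lambda_1 * g_1 = 1.76 * -1.27 = -2.2352
lambda_2 * g_2 = 4.32 * -0.31 = -1.3392
Total violation = 2.2352 + 1.3392 = 3.5744


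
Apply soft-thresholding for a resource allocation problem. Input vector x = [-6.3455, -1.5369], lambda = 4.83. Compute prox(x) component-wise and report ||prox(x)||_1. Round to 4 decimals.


Soft-thresholding with lambda = 4.83:
prox(-6.3455) = sign(-6.3455)*max(|-6.3455| - 4.83, 0) = -1.5155
prox(-1.5369) = sign(-1.5369)*max(|-1.5369| - 4.83, 0) = 0.0
prox(x) = [-1.5155, 0.0]
||prox(x)||_1 = 1.5155 + 0.0 = 1.5155


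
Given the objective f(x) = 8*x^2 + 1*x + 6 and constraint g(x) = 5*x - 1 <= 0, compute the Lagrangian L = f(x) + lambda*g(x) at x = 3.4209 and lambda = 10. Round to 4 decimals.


Step 1: Evaluate f(x).
f(3.4209) = 8*3.4209^2 + 1*3.4209 + 6 = 103.0414
Step 2: Evaluate g(x).
g(3.4209) = 5*3.4209 - 1 = 16.1045
Step 3: Compute Lagrangian.
L = 103.0414 + 10*16.1045 = 264.0864


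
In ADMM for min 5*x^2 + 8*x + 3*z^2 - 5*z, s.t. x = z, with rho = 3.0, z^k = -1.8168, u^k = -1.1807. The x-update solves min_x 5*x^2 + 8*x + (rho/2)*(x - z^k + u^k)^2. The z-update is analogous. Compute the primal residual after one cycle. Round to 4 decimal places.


ADMM iteration with rho = 3.0, z^k = -1.8168, u^k = -1.1807
Step 1: x-update.
Minimize 5*x^2 + 8*x + (3.0/2)*(x + 1.8168 - 1.1807)^2
FOC: (2*5 + 3.0)*x = -8 + 3.0*(-1.8168 + 1.1807)
x^{k+1} = -0.7622
Step 2: z-update.
Minimize 3*z^2 - 5*z + (3.0/2)*(-0.7622 - z - 1.1807)^2
FOC: (2*3 + 3.0)*z = 5 + 3.0*(-0.7622 - 1.1807)
z^{k+1} = -0.0921
Step 3: u-update.
u^{k+1} = -1.1807 - 0.7622 + 0.0921 = -1.8508
Step 4: Primal residual = |-0.7622 + 0.0921| = 0.6701


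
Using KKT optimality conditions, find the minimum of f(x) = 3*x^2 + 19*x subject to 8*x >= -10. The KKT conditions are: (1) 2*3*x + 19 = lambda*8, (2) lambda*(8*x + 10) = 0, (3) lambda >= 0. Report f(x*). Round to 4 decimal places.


Step 1: Try lambda = 0 (constraint inactive).
x_unc = -19/(2*3) = -3.1667
Check: 8*-3.1667 = -25.3336 < -10 -- violated!
Step 2: Constraint must be active: 8*x = -10
x* = -10/8 = -1.25
lambda = (2*3*(-1.25) + 19)/8 = 1.4375
Step 3: Compute optimal value.
f(x*) = 3*(-1.25)^2 + 19*(-1.25) = -19.0625
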